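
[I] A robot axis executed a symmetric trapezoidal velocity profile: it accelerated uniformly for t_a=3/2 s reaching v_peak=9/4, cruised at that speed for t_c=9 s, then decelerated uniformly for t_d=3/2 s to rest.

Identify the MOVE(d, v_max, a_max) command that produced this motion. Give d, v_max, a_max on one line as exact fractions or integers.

d=189/8 v_max=9/4 a_max=3/2

a_max = (9/4)/(3/2) = 3/2
d_a = ½·9/4·3/2 = 27/16; d_c = 9/4·9 = 81/4
d = 2·27/16 + 81/4 = 189/8
t_c = 9 > 0 → v_max = v_peak = 9/4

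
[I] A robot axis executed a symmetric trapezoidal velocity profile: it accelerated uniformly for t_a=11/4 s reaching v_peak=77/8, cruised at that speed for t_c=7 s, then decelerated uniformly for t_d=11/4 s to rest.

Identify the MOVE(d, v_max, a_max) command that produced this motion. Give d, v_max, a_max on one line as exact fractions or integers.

a_max = (77/8)/(11/4) = 7/2
d_a = ½·77/8·11/4 = 847/64; d_c = 77/8·7 = 539/8
d = 2·847/64 + 539/8 = 3003/32
t_c = 7 > 0 ⇒ limit active, v_max = 77/8

d=3003/32 v_max=77/8 a_max=7/2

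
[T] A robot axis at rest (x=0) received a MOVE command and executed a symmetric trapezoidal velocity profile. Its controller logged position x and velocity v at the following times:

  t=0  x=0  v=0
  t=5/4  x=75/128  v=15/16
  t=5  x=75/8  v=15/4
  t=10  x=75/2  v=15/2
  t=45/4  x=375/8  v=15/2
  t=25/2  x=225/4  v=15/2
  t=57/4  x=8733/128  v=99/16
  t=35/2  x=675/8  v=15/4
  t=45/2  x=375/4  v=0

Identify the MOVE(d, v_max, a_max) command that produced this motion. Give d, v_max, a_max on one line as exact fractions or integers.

final state: t=45/2, x=375/4, v=0 → d = 375/4
a_max = (15/16−0)/(5/4−0) = 3/4
max v = 15/2 over t∈[10,25/2] → v_max = 15/2
check: 15/2·(10+5/2) = 375/4 ✓

d=375/4 v_max=15/2 a_max=3/4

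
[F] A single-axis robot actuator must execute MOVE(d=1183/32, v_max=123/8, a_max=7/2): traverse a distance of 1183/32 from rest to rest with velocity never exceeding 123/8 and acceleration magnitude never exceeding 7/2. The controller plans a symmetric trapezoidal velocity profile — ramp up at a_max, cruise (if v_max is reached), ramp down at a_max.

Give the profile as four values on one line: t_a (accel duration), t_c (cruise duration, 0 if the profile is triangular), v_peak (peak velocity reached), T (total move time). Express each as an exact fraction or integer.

t_a=13/4 t_c=0 v_peak=91/8 T=13/2

(v_max)²/a_max = (123/8)²/(7/2) = 15129/224
1183/32 < 15129/224 → triangular
v_peak = √(1183/32·7/2) = √(8281/64) = 91/8
t_a = (91/8)/(7/2) = 13/4; t_c = 0
T = 2·13/4 = 13/2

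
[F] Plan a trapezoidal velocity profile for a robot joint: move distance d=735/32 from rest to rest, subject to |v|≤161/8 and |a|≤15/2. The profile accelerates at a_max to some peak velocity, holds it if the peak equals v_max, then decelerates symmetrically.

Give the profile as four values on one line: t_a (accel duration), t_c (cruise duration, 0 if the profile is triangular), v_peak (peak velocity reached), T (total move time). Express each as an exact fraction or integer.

t_a=7/4 t_c=0 v_peak=105/8 T=7/2

vₘ²/aₘ = (161/8)²/(15/2) = 25921/480
735/32 < 25921/480 so t_c = 0
v_peak = √(735/32·15/2) = √(11025/64) = 105/8
t_a = (105/8)/(15/2) = 7/4; t_c = 0
T = 2·7/4 = 7/2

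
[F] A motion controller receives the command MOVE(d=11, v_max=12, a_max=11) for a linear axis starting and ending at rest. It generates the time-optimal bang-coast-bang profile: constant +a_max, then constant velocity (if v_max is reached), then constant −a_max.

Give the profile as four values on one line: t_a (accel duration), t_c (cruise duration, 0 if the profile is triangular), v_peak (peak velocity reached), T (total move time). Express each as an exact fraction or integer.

vₘ²/aₘ = 12²/11 = 144/11
11 < 144/11 so t_c = 0
v_peak = √(11·11) = √121 = 11
t_a = 11/11 = 1; t_c = 0
T = 2·1 = 2

t_a=1 t_c=0 v_peak=11 T=2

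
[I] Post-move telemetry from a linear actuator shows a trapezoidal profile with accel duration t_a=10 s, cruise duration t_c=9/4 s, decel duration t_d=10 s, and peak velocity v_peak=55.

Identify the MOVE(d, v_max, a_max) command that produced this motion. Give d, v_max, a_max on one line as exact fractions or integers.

d=2695/4 v_max=55 a_max=11/2

a_max = 55/10 = 11/2
d_a = ½·55·10 = 275; d_c = 55·9/4 = 495/4
d = 2·275 + 495/4 = 2695/4
t_c = 9/4 > 0 → v_max = v_peak = 55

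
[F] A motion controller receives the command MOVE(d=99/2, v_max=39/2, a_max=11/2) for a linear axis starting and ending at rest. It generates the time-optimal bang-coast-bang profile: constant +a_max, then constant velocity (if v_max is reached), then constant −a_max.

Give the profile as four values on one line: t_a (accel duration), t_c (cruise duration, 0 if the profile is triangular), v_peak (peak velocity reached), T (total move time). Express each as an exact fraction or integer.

t_a=3 t_c=0 v_peak=33/2 T=6

vₘ²/aₘ = (39/2)²/(11/2) = 1521/22
99/2 < 1521/22 → triangular
v_peak = √(99/2·11/2) = √(1089/4) = 33/2
t_a = (33/2)/(11/2) = 3; t_c = 0
T = 2·3 = 6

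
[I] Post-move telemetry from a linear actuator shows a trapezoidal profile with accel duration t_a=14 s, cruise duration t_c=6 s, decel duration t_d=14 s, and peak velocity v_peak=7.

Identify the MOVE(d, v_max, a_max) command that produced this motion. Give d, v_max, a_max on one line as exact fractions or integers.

d=140 v_max=7 a_max=1/2

a_max = 7/14 = 1/2
d_a = ½·7·14 = 49; d_c = 7·6 = 42
d = 2·49 + 42 = 140
t_c = 6 > 0 → v_max = v_peak = 7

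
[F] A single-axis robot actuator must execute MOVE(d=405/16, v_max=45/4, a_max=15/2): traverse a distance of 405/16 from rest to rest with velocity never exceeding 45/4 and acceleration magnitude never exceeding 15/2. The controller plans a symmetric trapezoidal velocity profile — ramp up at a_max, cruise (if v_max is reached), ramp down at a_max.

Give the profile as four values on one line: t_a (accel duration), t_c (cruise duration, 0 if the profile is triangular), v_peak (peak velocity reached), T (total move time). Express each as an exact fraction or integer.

vₘ²/aₘ = (45/4)²/(15/2) = 135/8
405/16 ≥ 135/8 → trapezoidal
t_a = (45/4)/(15/2) = 3/2; v_peak = 45/4
d_cruise = 405/16 − 135/8 = 135/16; t_c = (135/16)/(45/4) = 3/4
T = 2·3/2 + 3/4 = 15/4

t_a=3/2 t_c=3/4 v_peak=45/4 T=15/4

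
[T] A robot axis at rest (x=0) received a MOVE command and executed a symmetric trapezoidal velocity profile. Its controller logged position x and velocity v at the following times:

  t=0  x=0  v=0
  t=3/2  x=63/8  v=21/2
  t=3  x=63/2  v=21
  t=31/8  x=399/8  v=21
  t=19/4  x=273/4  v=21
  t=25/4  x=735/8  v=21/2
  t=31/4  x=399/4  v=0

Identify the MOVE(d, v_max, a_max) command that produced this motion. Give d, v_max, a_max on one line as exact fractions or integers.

d=399/4 v_max=21 a_max=7

final state: t=31/4, x=399/4, v=0 → d = 399/4
a_max = (21/2−0)/(3/2−0) = 7
max v = 21 over t∈[3,19/4] → v_max = 21
check: 21·(3+7/4) = 399/4 ✓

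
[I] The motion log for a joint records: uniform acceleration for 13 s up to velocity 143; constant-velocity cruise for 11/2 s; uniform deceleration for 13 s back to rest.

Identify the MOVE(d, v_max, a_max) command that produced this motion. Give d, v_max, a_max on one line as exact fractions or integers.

d=5291/2 v_max=143 a_max=11

a_max = 143/13 = 11
d_a = ½·143·13 = 1859/2; d_c = 143·11/2 = 1573/2
d = 2·1859/2 + 1573/2 = 5291/2
t_c = 11/2 > 0 → v_max = v_peak = 143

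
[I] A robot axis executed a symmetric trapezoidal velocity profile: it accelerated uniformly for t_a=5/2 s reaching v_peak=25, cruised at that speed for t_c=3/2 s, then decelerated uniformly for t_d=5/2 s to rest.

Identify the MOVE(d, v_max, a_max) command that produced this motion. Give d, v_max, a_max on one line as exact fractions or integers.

a_max = 25/(5/2) = 10
d_a = ½·25·5/2 = 125/4; d_c = 25·3/2 = 75/2
d = 2·125/4 + 75/2 = 100
t_c = 3/2 > 0 so v_max = 25

d=100 v_max=25 a_max=10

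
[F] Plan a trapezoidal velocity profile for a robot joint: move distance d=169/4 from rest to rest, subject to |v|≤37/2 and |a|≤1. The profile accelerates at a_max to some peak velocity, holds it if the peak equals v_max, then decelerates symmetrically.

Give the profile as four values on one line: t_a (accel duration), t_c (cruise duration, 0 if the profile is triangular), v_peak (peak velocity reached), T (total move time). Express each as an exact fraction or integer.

t_a=13/2 t_c=0 v_peak=13/2 T=13

vₘ²/aₘ = (37/2)²/1 = 1369/4
169/4 < 1369/4 → triangular
v_peak = √(169/4·1) = √(169/4) = 13/2
t_a = (13/2)/1 = 13/2; t_c = 0
T = 2·13/2 = 13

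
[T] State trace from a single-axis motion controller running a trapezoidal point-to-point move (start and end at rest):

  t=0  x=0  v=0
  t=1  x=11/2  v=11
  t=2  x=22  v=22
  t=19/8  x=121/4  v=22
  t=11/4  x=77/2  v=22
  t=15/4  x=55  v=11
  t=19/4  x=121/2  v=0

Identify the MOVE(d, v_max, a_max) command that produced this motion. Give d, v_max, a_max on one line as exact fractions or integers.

final state: t=19/4, x=121/2, v=0 → d = 121/2
a_max = (11−0)/(1−0) = 11
max v = 22 over t∈[2,11/4] → v_max = 22
check: 22·(2+3/4) = 121/2 ✓

d=121/2 v_max=22 a_max=11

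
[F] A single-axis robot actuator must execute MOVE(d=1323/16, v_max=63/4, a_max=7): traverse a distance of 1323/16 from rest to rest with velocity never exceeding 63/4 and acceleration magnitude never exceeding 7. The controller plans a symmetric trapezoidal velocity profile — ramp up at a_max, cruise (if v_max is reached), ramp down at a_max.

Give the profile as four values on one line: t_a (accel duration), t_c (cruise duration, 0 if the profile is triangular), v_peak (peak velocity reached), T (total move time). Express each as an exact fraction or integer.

vₘ²/aₘ = (63/4)²/7 = 567/16
1323/16 ≥ 567/16 ⇒ cruise phase
t_a = (63/4)/7 = 9/4; v_peak = 63/4
d_cruise = 1323/16 − 567/16 = 189/4; t_c = (189/4)/(63/4) = 3
T = 2·9/4 + 3 = 15/2

t_a=9/4 t_c=3 v_peak=63/4 T=15/2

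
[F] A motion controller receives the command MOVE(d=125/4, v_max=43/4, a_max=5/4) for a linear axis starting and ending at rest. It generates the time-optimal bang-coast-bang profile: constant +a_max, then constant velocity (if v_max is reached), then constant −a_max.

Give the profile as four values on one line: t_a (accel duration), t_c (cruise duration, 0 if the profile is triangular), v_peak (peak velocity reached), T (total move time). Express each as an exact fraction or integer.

t_a=5 t_c=0 v_peak=25/4 T=10

vₘ²/aₘ = (43/4)²/(5/4) = 1849/20
125/4 < 1849/20 so t_c = 0
v_peak = √(125/4·5/4) = √(625/16) = 25/4
t_a = (25/4)/(5/4) = 5; t_c = 0
T = 2·5 = 10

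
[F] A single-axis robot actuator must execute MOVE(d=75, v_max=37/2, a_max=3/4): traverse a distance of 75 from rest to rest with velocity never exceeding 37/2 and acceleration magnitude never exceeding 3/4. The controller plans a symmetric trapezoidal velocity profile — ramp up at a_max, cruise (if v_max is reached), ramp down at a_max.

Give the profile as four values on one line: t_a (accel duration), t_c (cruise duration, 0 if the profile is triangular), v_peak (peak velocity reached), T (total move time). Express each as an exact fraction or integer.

vₘ²/aₘ = (37/2)²/(3/4) = 1369/3
75 < 1369/3 ⇒ no cruise
v_peak = √(75·3/4) = √(225/4) = 15/2
t_a = (15/2)/(3/4) = 10; t_c = 0
T = 2·10 = 20

t_a=10 t_c=0 v_peak=15/2 T=20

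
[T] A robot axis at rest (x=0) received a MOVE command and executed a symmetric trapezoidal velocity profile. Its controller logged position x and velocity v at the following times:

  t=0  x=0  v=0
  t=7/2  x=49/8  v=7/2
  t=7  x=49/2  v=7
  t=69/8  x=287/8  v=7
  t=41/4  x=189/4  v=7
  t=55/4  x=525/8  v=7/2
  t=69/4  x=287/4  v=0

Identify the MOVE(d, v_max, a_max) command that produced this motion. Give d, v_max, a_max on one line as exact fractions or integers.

d=287/4 v_max=7 a_max=1

final state: t=69/4, x=287/4, v=0 → d = 287/4
a_max = (7/2−0)/(7/2−0) = 1
max v = 7 over t∈[7,41/4] → v_max = 7
check: 7·(7+13/4) = 287/4 ✓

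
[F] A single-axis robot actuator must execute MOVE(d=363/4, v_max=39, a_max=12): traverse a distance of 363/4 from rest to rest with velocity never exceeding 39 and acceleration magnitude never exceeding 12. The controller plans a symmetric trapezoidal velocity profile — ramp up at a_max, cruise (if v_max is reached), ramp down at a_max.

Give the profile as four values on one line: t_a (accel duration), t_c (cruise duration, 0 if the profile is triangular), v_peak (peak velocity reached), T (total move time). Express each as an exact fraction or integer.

v_max²/a_max = 39²/12 = 507/4
363/4 < 507/4 ⇒ no cruise
v_peak = √(363/4·12) = √1089 = 33
t_a = 33/12 = 11/4; t_c = 0
T = 2·11/4 = 11/2

t_a=11/4 t_c=0 v_peak=33 T=11/2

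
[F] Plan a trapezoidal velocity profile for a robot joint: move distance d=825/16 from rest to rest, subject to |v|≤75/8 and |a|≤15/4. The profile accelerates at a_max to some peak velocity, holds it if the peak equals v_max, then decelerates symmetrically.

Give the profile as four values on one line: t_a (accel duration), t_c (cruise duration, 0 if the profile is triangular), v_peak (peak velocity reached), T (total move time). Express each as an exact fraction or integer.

(v_max)²/a_max = (75/8)²/(15/4) = 375/16
825/16 ≥ 375/16 ⇒ cruise phase
t_a = (75/8)/(15/4) = 5/2; v_peak = 75/8
d_cruise = 825/16 − 375/16 = 225/8; t_c = (225/8)/(75/8) = 3
T = 2·5/2 + 3 = 8

t_a=5/2 t_c=3 v_peak=75/8 T=8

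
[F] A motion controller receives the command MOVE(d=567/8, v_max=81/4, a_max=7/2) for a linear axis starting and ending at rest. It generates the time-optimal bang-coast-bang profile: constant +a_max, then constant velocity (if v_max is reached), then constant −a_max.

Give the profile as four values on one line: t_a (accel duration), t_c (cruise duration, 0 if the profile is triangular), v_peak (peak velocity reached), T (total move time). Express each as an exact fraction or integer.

t_a=9/2 t_c=0 v_peak=63/4 T=9

vₘ²/aₘ = (81/4)²/(7/2) = 6561/56
567/8 < 6561/56 so t_c = 0
v_peak = √(567/8·7/2) = √(3969/16) = 63/4
t_a = (63/4)/(7/2) = 9/2; t_c = 0
T = 2·9/2 = 9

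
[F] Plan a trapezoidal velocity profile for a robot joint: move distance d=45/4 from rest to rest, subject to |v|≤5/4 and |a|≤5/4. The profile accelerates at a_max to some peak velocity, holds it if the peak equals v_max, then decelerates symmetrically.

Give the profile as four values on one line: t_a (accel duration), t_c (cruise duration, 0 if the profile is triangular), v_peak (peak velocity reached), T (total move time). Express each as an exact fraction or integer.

t_a=1 t_c=8 v_peak=5/4 T=10

v_max²/a_max = (5/4)²/(5/4) = 5/4
45/4 ≥ 5/4 → trapezoidal
t_a = (5/4)/(5/4) = 1; v_peak = 5/4
d_cruise = 45/4 − 5/4 = 10; t_c = 10/(5/4) = 8
T = 2·1 + 8 = 10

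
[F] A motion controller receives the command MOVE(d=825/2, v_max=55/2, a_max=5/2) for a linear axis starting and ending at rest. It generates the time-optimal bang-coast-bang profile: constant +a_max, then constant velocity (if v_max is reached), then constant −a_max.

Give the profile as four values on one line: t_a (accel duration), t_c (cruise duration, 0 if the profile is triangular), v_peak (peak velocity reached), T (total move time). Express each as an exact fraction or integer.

t_a=11 t_c=4 v_peak=55/2 T=26

vₘ²/aₘ = (55/2)²/(5/2) = 605/2
825/2 ≥ 605/2 → trapezoidal
t_a = (55/2)/(5/2) = 11; v_peak = 55/2
d_cruise = 825/2 − 605/2 = 110; t_c = 110/(55/2) = 4
T = 2·11 + 4 = 26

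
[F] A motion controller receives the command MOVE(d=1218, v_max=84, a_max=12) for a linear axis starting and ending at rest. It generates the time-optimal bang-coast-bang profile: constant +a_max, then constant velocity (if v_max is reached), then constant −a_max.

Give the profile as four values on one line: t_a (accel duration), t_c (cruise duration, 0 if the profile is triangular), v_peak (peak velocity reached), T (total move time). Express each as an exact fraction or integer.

vₘ²/aₘ = 84²/12 = 588
1218 ≥ 588 → trapezoidal
t_a = 84/12 = 7; v_peak = 84
d_cruise = 1218 − 588 = 630; t_c = 630/84 = 15/2
T = 2·7 + 15/2 = 43/2

t_a=7 t_c=15/2 v_peak=84 T=43/2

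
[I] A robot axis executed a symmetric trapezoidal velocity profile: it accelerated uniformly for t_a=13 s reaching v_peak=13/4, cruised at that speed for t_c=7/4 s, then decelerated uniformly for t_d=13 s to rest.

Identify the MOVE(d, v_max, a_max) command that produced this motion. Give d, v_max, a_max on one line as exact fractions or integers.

d=767/16 v_max=13/4 a_max=1/4

a_max = (13/4)/13 = 1/4
d_a = ½·13/4·13 = 169/8; d_c = 13/4·7/4 = 91/16
d = 2·169/8 + 91/16 = 767/16
t_c = 7/4 > 0 so v_max = 13/4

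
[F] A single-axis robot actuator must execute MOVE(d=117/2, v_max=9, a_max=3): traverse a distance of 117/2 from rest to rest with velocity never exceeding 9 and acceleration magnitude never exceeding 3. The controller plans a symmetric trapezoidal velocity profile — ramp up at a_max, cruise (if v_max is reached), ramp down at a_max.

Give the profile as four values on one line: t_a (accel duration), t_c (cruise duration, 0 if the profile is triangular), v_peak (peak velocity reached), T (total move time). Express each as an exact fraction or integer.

vₘ²/aₘ = 9²/3 = 27
117/2 ≥ 27 ⇒ cruise phase
t_a = 9/3 = 3; v_peak = 9
d_cruise = 117/2 − 27 = 63/2; t_c = (63/2)/9 = 7/2
T = 2·3 + 7/2 = 19/2

t_a=3 t_c=7/2 v_peak=9 T=19/2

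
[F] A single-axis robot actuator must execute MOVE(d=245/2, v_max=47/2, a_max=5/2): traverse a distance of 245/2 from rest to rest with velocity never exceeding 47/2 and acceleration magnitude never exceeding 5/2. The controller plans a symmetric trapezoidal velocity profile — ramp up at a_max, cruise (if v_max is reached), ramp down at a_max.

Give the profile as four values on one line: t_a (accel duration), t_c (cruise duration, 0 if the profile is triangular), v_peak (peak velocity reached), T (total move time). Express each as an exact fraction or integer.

t_a=7 t_c=0 v_peak=35/2 T=14

v_max²/a_max = (47/2)²/(5/2) = 2209/10
245/2 < 2209/10 → triangular
v_peak = √(245/2·5/2) = √(1225/4) = 35/2
t_a = (35/2)/(5/2) = 7; t_c = 0
T = 2·7 = 14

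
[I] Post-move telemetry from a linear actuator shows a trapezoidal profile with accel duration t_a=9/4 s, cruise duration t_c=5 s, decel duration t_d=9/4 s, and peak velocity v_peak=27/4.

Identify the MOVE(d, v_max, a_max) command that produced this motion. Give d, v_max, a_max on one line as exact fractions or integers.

a_max = (27/4)/(9/4) = 3
d_a = ½·27/4·9/4 = 243/32; d_c = 27/4·5 = 135/4
d = 2·243/32 + 135/4 = 783/16
t_c = 5 > 0 ⇒ limit active, v_max = 27/4

d=783/16 v_max=27/4 a_max=3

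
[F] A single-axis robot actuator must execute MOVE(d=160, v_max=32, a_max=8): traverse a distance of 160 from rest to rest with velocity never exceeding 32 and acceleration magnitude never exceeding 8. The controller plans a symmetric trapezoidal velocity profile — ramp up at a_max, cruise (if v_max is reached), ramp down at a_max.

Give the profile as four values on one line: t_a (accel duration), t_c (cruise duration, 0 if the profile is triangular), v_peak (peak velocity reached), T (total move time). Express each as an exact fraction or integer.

t_a=4 t_c=1 v_peak=32 T=9

(v_max)²/a_max = 32²/8 = 128
160 ≥ 128 ⇒ cruise phase
t_a = 32/8 = 4; v_peak = 32
d_cruise = 160 − 128 = 32; t_c = 32/32 = 1
T = 2·4 + 1 = 9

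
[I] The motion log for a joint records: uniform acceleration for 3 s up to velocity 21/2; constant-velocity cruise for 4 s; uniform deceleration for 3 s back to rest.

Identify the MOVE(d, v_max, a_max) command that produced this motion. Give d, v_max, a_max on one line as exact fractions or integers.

a_max = (21/2)/3 = 7/2
d_a = ½·21/2·3 = 63/4; d_c = 21/2·4 = 42
d = 2·63/4 + 42 = 147/2
t_c = 4 > 0 → v_max = v_peak = 21/2

d=147/2 v_max=21/2 a_max=7/2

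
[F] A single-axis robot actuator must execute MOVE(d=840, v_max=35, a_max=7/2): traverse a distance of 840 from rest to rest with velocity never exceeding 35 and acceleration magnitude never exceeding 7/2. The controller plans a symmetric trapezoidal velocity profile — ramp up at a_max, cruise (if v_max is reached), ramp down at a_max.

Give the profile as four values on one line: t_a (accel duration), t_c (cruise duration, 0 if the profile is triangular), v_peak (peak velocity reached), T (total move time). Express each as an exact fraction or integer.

vₘ²/aₘ = 35²/(7/2) = 350
840 ≥ 350 ⇒ cruise phase
t_a = 35/(7/2) = 10; v_peak = 35
d_cruise = 840 − 350 = 490; t_c = 490/35 = 14
T = 2·10 + 14 = 34

t_a=10 t_c=14 v_peak=35 T=34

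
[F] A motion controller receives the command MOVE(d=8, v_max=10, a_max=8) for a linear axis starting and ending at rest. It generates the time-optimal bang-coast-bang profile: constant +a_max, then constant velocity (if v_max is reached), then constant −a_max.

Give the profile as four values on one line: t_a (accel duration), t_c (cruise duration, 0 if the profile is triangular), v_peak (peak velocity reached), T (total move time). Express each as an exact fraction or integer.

t_a=1 t_c=0 v_peak=8 T=2

v_max²/a_max = 10²/8 = 25/2
8 < 25/2 → triangular
v_peak = √(8·8) = √64 = 8
t_a = 8/8 = 1; t_c = 0
T = 2·1 = 2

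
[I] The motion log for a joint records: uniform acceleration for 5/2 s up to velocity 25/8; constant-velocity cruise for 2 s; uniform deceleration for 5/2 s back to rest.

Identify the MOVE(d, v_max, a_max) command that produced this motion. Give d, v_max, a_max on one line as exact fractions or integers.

a_max = (25/8)/(5/2) = 5/4
d_a = ½·25/8·5/2 = 125/32; d_c = 25/8·2 = 25/4
d = 2·125/32 + 25/4 = 225/16
t_c = 2 > 0 → v_max = v_peak = 25/8

d=225/16 v_max=25/8 a_max=5/4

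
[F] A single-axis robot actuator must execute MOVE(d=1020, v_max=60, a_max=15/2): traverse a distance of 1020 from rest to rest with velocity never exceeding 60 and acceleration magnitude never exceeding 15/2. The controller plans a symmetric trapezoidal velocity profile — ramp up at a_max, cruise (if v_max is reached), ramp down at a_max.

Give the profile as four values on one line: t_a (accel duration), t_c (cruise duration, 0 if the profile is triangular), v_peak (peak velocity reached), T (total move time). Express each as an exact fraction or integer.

v_max²/a_max = 60²/(15/2) = 480
1020 ≥ 480 ⇒ cruise phase
t_a = 60/(15/2) = 8; v_peak = 60
d_cruise = 1020 − 480 = 540; t_c = 540/60 = 9
T = 2·8 + 9 = 25

t_a=8 t_c=9 v_peak=60 T=25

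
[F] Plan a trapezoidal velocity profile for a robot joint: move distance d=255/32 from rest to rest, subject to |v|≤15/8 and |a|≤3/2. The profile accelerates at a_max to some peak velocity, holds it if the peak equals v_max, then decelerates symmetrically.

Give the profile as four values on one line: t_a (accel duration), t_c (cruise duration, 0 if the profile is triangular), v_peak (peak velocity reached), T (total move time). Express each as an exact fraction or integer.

vₘ²/aₘ = (15/8)²/(3/2) = 75/32
255/32 ≥ 75/32 ⇒ cruise phase
t_a = (15/8)/(3/2) = 5/4; v_peak = 15/8
d_cruise = 255/32 − 75/32 = 45/8; t_c = (45/8)/(15/8) = 3
T = 2·5/4 + 3 = 11/2

t_a=5/4 t_c=3 v_peak=15/8 T=11/2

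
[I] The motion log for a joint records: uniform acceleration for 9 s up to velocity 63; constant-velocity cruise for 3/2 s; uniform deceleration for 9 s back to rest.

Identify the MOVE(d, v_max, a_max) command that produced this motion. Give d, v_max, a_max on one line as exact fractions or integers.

d=1323/2 v_max=63 a_max=7

a_max = 63/9 = 7
d_a = ½·63·9 = 567/2; d_c = 63·3/2 = 189/2
d = 2·567/2 + 189/2 = 1323/2
t_c = 3/2 > 0 ⇒ limit active, v_max = 63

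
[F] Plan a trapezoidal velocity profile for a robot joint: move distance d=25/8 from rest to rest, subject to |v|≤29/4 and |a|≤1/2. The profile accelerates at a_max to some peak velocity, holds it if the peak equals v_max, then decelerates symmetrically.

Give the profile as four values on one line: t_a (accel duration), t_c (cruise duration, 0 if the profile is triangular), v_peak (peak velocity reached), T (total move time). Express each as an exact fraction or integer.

v_max²/a_max = (29/4)²/(1/2) = 841/8
25/8 < 841/8 so t_c = 0
v_peak = √(25/8·1/2) = √(25/16) = 5/4
t_a = (5/4)/(1/2) = 5/2; t_c = 0
T = 2·5/2 = 5

t_a=5/2 t_c=0 v_peak=5/4 T=5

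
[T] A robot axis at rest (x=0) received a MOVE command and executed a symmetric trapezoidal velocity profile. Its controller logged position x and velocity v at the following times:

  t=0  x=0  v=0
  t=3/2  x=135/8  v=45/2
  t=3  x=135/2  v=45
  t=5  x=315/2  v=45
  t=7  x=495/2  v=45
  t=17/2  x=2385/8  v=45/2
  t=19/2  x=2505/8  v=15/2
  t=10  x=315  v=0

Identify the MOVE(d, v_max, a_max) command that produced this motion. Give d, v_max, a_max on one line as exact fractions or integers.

final state: t=10, x=315, v=0 → d = 315
a_max = (45/2−0)/(3/2−0) = 15
max v = 45 over t∈[3,7] → v_max = 45
check: 45·(3+4) = 315 ✓

d=315 v_max=45 a_max=15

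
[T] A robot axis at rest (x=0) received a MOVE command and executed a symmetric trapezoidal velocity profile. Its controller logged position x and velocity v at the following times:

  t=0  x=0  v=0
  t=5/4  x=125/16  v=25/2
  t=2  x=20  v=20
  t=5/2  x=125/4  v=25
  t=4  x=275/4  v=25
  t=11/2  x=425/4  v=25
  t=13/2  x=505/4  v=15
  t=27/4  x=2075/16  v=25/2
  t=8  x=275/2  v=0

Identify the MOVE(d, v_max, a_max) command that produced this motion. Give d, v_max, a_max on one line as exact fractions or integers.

d=275/2 v_max=25 a_max=10

final state: t=8, x=275/2, v=0 → d = 275/2
a_max = (25/2−0)/(5/4−0) = 10
max v = 25 over t∈[5/2,11/2] → v_max = 25
check: 25·(5/2+3) = 275/2 ✓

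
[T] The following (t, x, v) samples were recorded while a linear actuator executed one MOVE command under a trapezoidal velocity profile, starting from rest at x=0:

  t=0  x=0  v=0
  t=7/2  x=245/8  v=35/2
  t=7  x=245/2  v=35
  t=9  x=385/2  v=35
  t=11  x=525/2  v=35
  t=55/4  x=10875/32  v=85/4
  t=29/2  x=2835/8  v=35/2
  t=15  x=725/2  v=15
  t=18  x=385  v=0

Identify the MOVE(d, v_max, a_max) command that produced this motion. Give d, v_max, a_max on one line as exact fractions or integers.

d=385 v_max=35 a_max=5

final state: t=18, x=385, v=0 → d = 385
a_max = (35/2−0)/(7/2−0) = 5
max v = 35 over t∈[7,11] → v_max = 35
check: 35·(7+4) = 385 ✓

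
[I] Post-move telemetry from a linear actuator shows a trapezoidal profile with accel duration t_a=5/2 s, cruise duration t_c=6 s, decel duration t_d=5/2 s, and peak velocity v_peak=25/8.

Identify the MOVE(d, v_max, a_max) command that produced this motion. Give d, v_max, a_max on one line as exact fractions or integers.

a_max = (25/8)/(5/2) = 5/4
d_a = ½·25/8·5/2 = 125/32; d_c = 25/8·6 = 75/4
d = 2·125/32 + 75/4 = 425/16
t_c = 6 > 0 so v_max = 25/8

d=425/16 v_max=25/8 a_max=5/4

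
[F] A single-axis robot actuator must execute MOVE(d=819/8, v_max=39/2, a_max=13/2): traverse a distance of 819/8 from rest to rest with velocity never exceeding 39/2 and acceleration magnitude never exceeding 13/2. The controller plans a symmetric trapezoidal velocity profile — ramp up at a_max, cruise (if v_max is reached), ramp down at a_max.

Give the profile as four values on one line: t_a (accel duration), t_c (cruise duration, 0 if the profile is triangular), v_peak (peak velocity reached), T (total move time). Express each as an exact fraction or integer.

vₘ²/aₘ = (39/2)²/(13/2) = 117/2
819/8 ≥ 117/2 so v_max reached
t_a = (39/2)/(13/2) = 3; v_peak = 39/2
d_cruise = 819/8 − 117/2 = 351/8; t_c = (351/8)/(39/2) = 9/4
T = 2·3 + 9/4 = 33/4

t_a=3 t_c=9/4 v_peak=39/2 T=33/4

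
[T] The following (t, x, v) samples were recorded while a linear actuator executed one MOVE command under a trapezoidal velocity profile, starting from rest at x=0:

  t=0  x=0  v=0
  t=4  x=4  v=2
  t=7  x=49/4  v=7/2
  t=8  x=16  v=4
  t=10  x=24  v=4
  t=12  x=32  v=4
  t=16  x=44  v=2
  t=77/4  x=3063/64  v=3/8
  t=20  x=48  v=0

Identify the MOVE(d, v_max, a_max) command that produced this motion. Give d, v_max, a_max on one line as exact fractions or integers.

d=48 v_max=4 a_max=1/2

final state: t=20, x=48, v=0 → d = 48
a_max = (2−0)/(4−0) = 1/2
max v = 4 over t∈[8,12] → v_max = 4
check: 4·(8+4) = 48 ✓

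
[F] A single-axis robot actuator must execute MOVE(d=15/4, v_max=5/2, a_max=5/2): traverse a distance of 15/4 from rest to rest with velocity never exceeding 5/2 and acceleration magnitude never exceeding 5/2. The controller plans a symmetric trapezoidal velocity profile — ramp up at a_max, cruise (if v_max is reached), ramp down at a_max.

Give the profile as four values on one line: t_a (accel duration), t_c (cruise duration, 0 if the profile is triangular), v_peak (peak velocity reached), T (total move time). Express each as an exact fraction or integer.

v_max²/a_max = (5/2)²/(5/2) = 5/2
15/4 ≥ 5/2 → trapezoidal
t_a = (5/2)/(5/2) = 1; v_peak = 5/2
d_cruise = 15/4 − 5/2 = 5/4; t_c = (5/4)/(5/2) = 1/2
T = 2·1 + 1/2 = 5/2

t_a=1 t_c=1/2 v_peak=5/2 T=5/2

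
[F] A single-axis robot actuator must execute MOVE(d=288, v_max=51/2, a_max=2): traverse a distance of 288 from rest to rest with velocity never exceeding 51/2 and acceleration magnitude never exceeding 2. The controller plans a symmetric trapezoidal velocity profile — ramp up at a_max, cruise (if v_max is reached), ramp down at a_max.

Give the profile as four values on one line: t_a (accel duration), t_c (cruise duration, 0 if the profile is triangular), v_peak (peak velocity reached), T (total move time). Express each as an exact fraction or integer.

(v_max)²/a_max = (51/2)²/2 = 2601/8
288 < 2601/8 ⇒ no cruise
v_peak = √(288·2) = √576 = 24
t_a = 24/2 = 12; t_c = 0
T = 2·12 = 24

t_a=12 t_c=0 v_peak=24 T=24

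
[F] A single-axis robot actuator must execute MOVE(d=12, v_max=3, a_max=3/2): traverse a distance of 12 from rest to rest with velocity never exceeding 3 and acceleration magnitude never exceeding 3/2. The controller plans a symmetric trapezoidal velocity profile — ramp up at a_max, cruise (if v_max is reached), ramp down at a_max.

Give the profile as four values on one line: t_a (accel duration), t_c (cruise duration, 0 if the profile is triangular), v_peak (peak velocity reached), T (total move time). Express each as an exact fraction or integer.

t_a=2 t_c=2 v_peak=3 T=6

(v_max)²/a_max = 3²/(3/2) = 6
12 ≥ 6 so v_max reached
t_a = 3/(3/2) = 2; v_peak = 3
d_cruise = 12 − 6 = 6; t_c = 6/3 = 2
T = 2·2 + 2 = 6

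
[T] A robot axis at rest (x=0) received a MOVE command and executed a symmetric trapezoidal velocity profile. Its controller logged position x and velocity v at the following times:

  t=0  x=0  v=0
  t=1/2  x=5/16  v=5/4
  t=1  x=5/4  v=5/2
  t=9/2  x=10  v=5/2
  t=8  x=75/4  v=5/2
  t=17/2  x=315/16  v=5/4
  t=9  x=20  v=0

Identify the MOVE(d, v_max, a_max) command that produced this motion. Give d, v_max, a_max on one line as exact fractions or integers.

final state: t=9, x=20, v=0 → d = 20
a_max = (5/4−0)/(1/2−0) = 5/2
max v = 5/2 over t∈[1,8] → v_max = 5/2
check: 5/2·(1+7) = 20 ✓

d=20 v_max=5/2 a_max=5/2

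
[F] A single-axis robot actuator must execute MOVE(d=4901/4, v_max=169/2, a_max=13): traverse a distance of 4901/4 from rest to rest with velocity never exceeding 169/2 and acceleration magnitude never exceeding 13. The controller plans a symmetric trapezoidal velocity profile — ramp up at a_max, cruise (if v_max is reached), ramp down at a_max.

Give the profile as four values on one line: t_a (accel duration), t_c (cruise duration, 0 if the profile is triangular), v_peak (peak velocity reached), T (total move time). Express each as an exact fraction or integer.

t_a=13/2 t_c=8 v_peak=169/2 T=21

(v_max)²/a_max = (169/2)²/13 = 2197/4
4901/4 ≥ 2197/4 ⇒ cruise phase
t_a = (169/2)/13 = 13/2; v_peak = 169/2
d_cruise = 4901/4 − 2197/4 = 676; t_c = 676/(169/2) = 8
T = 2·13/2 + 8 = 21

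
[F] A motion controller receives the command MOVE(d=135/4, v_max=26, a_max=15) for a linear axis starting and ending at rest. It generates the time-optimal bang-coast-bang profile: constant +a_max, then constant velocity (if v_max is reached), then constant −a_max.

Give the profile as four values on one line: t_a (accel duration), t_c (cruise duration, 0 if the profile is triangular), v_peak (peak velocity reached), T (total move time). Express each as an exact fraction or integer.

vₘ²/aₘ = 26²/15 = 676/15
135/4 < 676/15 → triangular
v_peak = √(135/4·15) = √(2025/4) = 45/2
t_a = (45/2)/15 = 3/2; t_c = 0
T = 2·3/2 = 3

t_a=3/2 t_c=0 v_peak=45/2 T=3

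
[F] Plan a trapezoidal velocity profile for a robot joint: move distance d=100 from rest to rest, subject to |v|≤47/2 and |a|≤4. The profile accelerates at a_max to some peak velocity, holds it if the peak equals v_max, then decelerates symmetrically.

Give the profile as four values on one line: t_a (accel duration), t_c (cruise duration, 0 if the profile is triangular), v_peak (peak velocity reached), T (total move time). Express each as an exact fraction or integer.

v_max²/a_max = (47/2)²/4 = 2209/16
100 < 2209/16 ⇒ no cruise
v_peak = √(100·4) = √400 = 20
t_a = 20/4 = 5; t_c = 0
T = 2·5 = 10

t_a=5 t_c=0 v_peak=20 T=10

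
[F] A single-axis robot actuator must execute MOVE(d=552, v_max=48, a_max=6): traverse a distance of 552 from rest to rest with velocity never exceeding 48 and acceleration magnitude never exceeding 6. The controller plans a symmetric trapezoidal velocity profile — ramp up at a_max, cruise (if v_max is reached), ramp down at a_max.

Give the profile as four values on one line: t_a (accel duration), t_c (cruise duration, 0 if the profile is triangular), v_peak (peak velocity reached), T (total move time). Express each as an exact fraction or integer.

vₘ²/aₘ = 48²/6 = 384
552 ≥ 384 ⇒ cruise phase
t_a = 48/6 = 8; v_peak = 48
d_cruise = 552 − 384 = 168; t_c = 168/48 = 7/2
T = 2·8 + 7/2 = 39/2

t_a=8 t_c=7/2 v_peak=48 T=39/2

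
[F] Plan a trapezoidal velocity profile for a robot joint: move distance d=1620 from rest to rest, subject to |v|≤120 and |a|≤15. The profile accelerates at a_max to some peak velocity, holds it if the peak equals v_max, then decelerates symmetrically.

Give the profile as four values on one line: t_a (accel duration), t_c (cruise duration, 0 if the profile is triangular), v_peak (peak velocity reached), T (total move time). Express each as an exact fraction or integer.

(v_max)²/a_max = 120²/15 = 960
1620 ≥ 960 so v_max reached
t_a = 120/15 = 8; v_peak = 120
d_cruise = 1620 − 960 = 660; t_c = 660/120 = 11/2
T = 2·8 + 11/2 = 43/2

t_a=8 t_c=11/2 v_peak=120 T=43/2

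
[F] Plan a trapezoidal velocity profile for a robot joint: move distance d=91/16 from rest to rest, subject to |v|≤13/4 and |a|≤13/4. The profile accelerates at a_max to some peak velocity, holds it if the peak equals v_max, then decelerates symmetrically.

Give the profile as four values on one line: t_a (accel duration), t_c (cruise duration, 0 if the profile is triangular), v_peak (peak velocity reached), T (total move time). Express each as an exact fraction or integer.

vₘ²/aₘ = (13/4)²/(13/4) = 13/4
91/16 ≥ 13/4 so v_max reached
t_a = (13/4)/(13/4) = 1; v_peak = 13/4
d_cruise = 91/16 − 13/4 = 39/16; t_c = (39/16)/(13/4) = 3/4
T = 2·1 + 3/4 = 11/4

t_a=1 t_c=3/4 v_peak=13/4 T=11/4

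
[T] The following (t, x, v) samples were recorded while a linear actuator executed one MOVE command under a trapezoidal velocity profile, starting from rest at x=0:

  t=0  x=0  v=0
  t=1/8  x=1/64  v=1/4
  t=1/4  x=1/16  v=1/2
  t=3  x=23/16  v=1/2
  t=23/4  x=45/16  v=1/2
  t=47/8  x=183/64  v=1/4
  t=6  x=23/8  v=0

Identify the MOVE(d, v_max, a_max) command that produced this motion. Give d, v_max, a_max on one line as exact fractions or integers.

d=23/8 v_max=1/2 a_max=2

final state: t=6, x=23/8, v=0 → d = 23/8
a_max = (1/4−0)/(1/8−0) = 2
max v = 1/2 over t∈[1/4,23/4] → v_max = 1/2
check: 1/2·(1/4+11/2) = 23/8 ✓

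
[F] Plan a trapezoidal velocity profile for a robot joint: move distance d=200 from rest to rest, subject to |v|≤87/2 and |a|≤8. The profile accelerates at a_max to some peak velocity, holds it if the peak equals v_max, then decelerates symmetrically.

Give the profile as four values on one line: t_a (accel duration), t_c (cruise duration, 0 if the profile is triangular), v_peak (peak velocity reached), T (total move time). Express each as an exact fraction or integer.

v_max²/a_max = (87/2)²/8 = 7569/32
200 < 7569/32 → triangular
v_peak = √(200·8) = √1600 = 40
t_a = 40/8 = 5; t_c = 0
T = 2·5 = 10

t_a=5 t_c=0 v_peak=40 T=10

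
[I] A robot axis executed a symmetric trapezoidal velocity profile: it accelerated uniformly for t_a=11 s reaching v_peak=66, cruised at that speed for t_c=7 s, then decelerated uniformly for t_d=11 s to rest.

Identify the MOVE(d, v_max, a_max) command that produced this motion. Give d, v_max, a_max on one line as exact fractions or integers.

a_max = 66/11 = 6
d_a = ½·66·11 = 363; d_c = 66·7 = 462
d = 2·363 + 462 = 1188
t_c = 7 > 0 so v_max = 66

d=1188 v_max=66 a_max=6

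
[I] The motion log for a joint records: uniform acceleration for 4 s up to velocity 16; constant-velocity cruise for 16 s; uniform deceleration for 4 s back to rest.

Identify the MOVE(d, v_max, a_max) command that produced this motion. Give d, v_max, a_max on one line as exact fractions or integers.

d=320 v_max=16 a_max=4

a_max = 16/4 = 4
d_a = ½·16·4 = 32; d_c = 16·16 = 256
d = 2·32 + 256 = 320
t_c = 16 > 0 ⇒ limit active, v_max = 16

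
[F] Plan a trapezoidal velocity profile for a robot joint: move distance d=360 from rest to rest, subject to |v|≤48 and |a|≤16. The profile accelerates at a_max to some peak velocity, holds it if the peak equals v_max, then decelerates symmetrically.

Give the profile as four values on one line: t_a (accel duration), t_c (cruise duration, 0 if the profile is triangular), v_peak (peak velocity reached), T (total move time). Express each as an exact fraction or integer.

t_a=3 t_c=9/2 v_peak=48 T=21/2

(v_max)²/a_max = 48²/16 = 144
360 ≥ 144 ⇒ cruise phase
t_a = 48/16 = 3; v_peak = 48
d_cruise = 360 − 144 = 216; t_c = 216/48 = 9/2
T = 2·3 + 9/2 = 21/2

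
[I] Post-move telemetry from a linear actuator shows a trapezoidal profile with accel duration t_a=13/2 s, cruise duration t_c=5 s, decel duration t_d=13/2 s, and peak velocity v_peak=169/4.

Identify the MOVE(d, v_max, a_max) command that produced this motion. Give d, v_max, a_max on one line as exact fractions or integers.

d=3887/8 v_max=169/4 a_max=13/2

a_max = (169/4)/(13/2) = 13/2
d_a = ½·169/4·13/2 = 2197/16; d_c = 169/4·5 = 845/4
d = 2·2197/16 + 845/4 = 3887/8
t_c = 5 > 0 so v_max = 169/4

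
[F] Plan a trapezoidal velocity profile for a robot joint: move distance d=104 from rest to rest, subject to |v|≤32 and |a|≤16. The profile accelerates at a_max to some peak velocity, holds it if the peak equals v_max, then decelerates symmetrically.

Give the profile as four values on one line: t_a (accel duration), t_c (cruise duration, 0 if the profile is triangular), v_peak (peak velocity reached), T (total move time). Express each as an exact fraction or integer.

t_a=2 t_c=5/4 v_peak=32 T=21/4

v_max²/a_max = 32²/16 = 64
104 ≥ 64 → trapezoidal
t_a = 32/16 = 2; v_peak = 32
d_cruise = 104 − 64 = 40; t_c = 40/32 = 5/4
T = 2·2 + 5/4 = 21/4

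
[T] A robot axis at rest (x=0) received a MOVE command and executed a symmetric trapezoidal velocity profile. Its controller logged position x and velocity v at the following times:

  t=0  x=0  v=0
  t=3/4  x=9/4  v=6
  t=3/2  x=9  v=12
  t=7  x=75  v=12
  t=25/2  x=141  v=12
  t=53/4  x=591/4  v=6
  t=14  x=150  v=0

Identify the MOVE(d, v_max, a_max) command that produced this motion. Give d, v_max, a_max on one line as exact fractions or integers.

final state: t=14, x=150, v=0 → d = 150
a_max = (6−0)/(3/4−0) = 8
max v = 12 over t∈[3/2,25/2] → v_max = 12
check: 12·(3/2+11) = 150 ✓

d=150 v_max=12 a_max=8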